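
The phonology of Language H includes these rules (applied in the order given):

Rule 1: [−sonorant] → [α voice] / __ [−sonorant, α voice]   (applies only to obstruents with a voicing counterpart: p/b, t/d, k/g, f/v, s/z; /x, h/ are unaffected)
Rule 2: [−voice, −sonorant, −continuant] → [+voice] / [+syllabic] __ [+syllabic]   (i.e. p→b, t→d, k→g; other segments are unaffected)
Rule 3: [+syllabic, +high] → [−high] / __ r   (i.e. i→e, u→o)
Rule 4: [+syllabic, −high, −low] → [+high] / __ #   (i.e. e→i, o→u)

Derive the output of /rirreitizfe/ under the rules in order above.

rerreidisfi

Rule 1 (regressive voicing assimilation): /z/ precedes the voiceless obstruent /f/, so it devoices to [s] by assimilation. /rirreitizfe/ → rirreitisfe.
Rule 2 (intervocalic voicing): /t/ is a voiceless stop between vowels /i/ and /i/, so it voices to [d]. /rirreitisfe/ → rirreidisfe.
Rule 3 (pre-rhotic lowering): /i/ is a high vowel immediately before /r/, so it lowers to [e]. /rirreidisfe/ → rerreidisfe.
Rule 4 (final vowel raising): /e/ is a mid vowel in word-final position, so it raises to [i]. /rerreidisfe/ → rerreidisfi.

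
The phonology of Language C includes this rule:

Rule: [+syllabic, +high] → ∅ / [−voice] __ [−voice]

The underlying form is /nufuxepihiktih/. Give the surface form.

/u/ is a high vowel flanked by voiceless consonants /f/ and /x/, so it deletes.
/i/ is a high vowel flanked by voiceless consonants /p/ and /h/, so it deletes.
/i/ is a high vowel flanked by voiceless consonants /h/ and /k/, so it deletes.
/i/ is a high vowel flanked by voiceless consonants /t/ and /h/, so it deletes.
The other instance of /u/ does not occur in the required environment and remains unchanged.
Surface form: [nufxephkth].

nufxephkth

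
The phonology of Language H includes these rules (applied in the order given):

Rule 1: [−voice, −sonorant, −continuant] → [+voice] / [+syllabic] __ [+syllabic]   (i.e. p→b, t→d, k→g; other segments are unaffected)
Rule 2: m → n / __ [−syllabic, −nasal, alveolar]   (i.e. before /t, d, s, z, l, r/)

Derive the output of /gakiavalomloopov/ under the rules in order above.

Rule 1 (intervocalic voicing): /k/ is a voiceless stop between vowels /a/ and /i/, so it voices to [g]. /p/ is a voiceless stop between vowels /o/ and /o/, so it voices to [b]. /gakiavalomloopov/ → gagiavalomloobov.
Rule 2 (nasal place assimilation): /m/ precedes the alveolar consonant /l/, so it assimilates in place to [n]. /gagiavalomloobov/ → gagiavalonloobov.

gagiavalonloobov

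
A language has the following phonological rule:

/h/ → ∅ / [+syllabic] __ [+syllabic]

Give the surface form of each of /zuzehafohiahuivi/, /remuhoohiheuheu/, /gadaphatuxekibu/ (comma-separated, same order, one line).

/zuzehafohiahuivi/: /h/ occurs between vowels /e/ and /a/, so it deletes. /h/ occurs between vowels /o/ and /i/, so it deletes. /h/ occurs between vowels /a/ and /u/, so it deletes. → [zuzeafoiauivi].
/remuhoohiheuheu/: /h/ occurs between vowels /u/ and /o/, so it deletes. /h/ occurs between vowels /o/ and /i/, so it deletes. /h/ occurs between vowels /i/ and /e/, so it deletes. /h/ occurs between vowels /u/ and /e/, so it deletes. → [remuooieueu].
/gadaphatuxekibu/: the rule's environment is not met; surfaces unchanged as [gadaphatuxekibu].

zuzeafoiauivi, remuooieueu, gadaphatuxekibu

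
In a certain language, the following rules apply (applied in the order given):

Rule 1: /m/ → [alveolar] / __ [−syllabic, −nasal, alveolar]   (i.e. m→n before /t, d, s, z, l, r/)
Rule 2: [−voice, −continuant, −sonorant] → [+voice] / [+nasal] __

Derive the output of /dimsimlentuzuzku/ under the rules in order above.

dinsinlenduzuzku

Rule 1 (nasal place assimilation): /m/ precedes the alveolar consonant /s/, so it assimilates in place to [n]. /m/ precedes the alveolar consonant /l/, so it assimilates in place to [n]. /dimsimlentuzuzku/ → dinsinlentuzuzku.
Rule 2 (post-nasal voicing): /t/ is a voiceless stop immediately after the nasal /n/, so it voices to [d]. /dinsinlentuzuzku/ → dinsinlenduzuzku.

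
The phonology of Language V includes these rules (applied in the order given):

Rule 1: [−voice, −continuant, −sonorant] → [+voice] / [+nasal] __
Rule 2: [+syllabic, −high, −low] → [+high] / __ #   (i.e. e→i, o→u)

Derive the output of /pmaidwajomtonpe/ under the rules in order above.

pmaidwajomdonbi

Rule 1 (post-nasal voicing): /t/ is a voiceless stop immediately after the nasal /m/, so it voices to [d]. /p/ is a voiceless stop immediately after the nasal /n/, so it voices to [b]. /pmaidwajomtonpe/ → pmaidwajomdonbe.
Rule 2 (final vowel raising): /e/ is a mid vowel in word-final position, so it raises to [i]. /pmaidwajomdonbe/ → pmaidwajomdonbi.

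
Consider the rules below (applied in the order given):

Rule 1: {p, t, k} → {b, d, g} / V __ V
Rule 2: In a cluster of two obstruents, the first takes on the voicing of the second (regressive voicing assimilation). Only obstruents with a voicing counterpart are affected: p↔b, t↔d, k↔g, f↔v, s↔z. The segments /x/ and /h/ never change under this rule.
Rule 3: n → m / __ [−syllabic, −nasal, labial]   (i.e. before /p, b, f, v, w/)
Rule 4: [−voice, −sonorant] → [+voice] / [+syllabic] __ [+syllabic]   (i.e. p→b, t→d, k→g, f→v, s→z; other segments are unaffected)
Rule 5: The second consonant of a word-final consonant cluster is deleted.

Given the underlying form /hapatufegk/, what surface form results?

Rule 1 (intervocalic voicing): /p/ is a voiceless stop between vowels /a/ and /a/, so it voices to [b]. /t/ is a voiceless stop between vowels /a/ and /u/, so it voices to [d]. /hapatufegk/ → habadufegk.
Rule 2 (regressive voicing assimilation): /g/ precedes the voiceless obstruent /k/, so it devoices to [k] by assimilation. /habadufegk/ → habadufekk.
Rule 3 (nasal place assimilation): no segment meets the environment; /habadufekk/ is unchanged.
Rule 4 (intervocalic voicing): /f/ is a voiceless obstruent between vowels /u/ and /e/, so it voices to [v]. /habadufekk/ → habaduvekk.
Rule 5 (final cluster simplification): /k/ is the second consonant of a word-final cluster /kk/, so it deletes. /habaduvekk/ → habaduvek.

habaduvek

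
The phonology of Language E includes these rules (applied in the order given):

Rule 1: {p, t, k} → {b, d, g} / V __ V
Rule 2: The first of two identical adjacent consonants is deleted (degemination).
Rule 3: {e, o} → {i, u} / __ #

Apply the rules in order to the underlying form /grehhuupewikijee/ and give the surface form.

Rule 1 (intervocalic voicing): /p/ is a voiceless stop between vowels /u/ and /e/, so it voices to [b]. /k/ is a voiceless stop between vowels /i/ and /i/, so it voices to [g]. /grehhuupewikijee/ → grehhuubewigijee.
Rule 2 (degemination): /hh/ is a geminate; the first /h/ deletes. /grehhuubewigijee/ → grehuubewigijee.
Rule 3 (final vowel raising): /e/ is a mid vowel in word-final position, so it raises to [i]. /grehuubewigijee/ → grehuubewigijei.

grehuubewigijei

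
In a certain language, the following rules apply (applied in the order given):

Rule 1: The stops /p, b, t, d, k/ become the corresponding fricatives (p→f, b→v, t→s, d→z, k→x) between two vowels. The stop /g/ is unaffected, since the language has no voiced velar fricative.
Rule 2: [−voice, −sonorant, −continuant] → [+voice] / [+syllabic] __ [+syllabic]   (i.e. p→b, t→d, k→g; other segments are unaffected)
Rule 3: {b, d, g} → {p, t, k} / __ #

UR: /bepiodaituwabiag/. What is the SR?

befiozaisuwaviak

Rule 1 (intervocalic spirantization): /p/ is a stop between vowels /e/ and /i/, so it spirantizes to the fricative [f]. /d/ is a stop between vowels /o/ and /a/, so it spirantizes to the fricative [z]. /t/ is a stop between vowels /i/ and /u/, so it spirantizes to the fricative [s]. /b/ is a stop between vowels /a/ and /i/, so it spirantizes to the fricative [v]. /bepiodaituwabiag/ → befiozaisuwaviag.
Rule 2 (intervocalic voicing): no segment meets the environment; /befiozaisuwaviag/ is unchanged.
Rule 3 (final devoicing): /g/ is a voiced stop in word-final position, so it devoices to [k]. /befiozaisuwaviag/ → befiozaisuwaviak.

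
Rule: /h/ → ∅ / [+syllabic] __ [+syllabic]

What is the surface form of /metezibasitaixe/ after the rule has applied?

metezibasitaixe

No segment of /metezibasitaixe/ meets the structural description of the rule, so the form surfaces unchanged.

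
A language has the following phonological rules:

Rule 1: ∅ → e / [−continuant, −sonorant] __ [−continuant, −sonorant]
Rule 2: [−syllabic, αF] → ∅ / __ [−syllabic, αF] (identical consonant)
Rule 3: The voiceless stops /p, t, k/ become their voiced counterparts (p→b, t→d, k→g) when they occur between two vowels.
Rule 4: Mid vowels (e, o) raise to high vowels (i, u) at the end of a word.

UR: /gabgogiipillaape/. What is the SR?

gabegogiibilaabi

Rule 1 (stop-cluster e-epenthesis): /b/ and /g/ form a stop–stop cluster, so [e] is inserted between them. /gabgogiipillaape/ → gabegogiipillaape.
Rule 2 (degemination): /ll/ is a geminate; the first /l/ deletes. /gabegogiipillaape/ → gabegogiipilaape.
Rule 3 (intervocalic voicing): /p/ is a voiceless stop between vowels /i/ and /i/, so it voices to [b]. /p/ is a voiceless stop between vowels /a/ and /e/, so it voices to [b]. /gabegogiipilaape/ → gabegogiibilaabe.
Rule 4 (final vowel raising): /e/ is a mid vowel in word-final position, so it raises to [i]. /gabegogiibilaabe/ → gabegogiibilaabi.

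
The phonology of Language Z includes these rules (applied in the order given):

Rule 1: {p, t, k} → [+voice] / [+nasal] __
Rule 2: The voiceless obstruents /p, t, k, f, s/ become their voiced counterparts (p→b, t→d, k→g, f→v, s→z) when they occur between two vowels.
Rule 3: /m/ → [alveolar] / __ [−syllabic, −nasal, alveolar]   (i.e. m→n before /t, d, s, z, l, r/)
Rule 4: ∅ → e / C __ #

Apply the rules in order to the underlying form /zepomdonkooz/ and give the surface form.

zebondongooze

Rule 1 (post-nasal voicing): /k/ is a voiceless stop immediately after the nasal /n/, so it voices to [g]. /zepomdonkooz/ → zepomdongooz.
Rule 2 (intervocalic voicing): /p/ is a voiceless obstruent between vowels /e/ and /o/, so it voices to [b]. /zepomdongooz/ → zebomdongooz.
Rule 3 (nasal place assimilation): /m/ precedes the alveolar consonant /d/, so it assimilates in place to [n]. /zebomdongooz/ → zebondongooz.
Rule 4 (final e-epenthesis): the form ends in the consonant /z/, so [e] is inserted word-finally. /zebondongooz/ → zebondongooze.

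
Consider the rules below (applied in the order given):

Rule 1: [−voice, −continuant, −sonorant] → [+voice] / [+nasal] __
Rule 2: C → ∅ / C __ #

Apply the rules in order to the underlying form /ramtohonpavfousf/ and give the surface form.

ramdohonbavfous

Rule 1 (post-nasal voicing): /t/ is a voiceless stop immediately after the nasal /m/, so it voices to [d]. /p/ is a voiceless stop immediately after the nasal /n/, so it voices to [b]. /ramtohonpavfousf/ → ramdohonbavfousf.
Rule 2 (final cluster simplification): /f/ is the second consonant of a word-final cluster /sf/, so it deletes. /ramdohonbavfousf/ → ramdohonbavfous.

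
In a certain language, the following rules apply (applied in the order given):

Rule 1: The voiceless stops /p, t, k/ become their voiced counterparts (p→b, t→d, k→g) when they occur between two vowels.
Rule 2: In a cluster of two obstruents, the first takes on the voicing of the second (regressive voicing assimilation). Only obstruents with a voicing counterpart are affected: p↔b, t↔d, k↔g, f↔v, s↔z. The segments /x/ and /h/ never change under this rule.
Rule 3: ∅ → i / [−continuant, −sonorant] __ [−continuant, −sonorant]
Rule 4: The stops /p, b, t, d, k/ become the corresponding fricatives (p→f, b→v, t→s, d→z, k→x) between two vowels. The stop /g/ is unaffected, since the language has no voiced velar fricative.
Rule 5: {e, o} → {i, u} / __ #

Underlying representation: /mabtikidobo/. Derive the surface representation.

Rule 1 (intervocalic voicing): /k/ is a voiceless stop between vowels /i/ and /i/, so it voices to [g]. /mabtikidobo/ → mabtigidobo.
Rule 2 (regressive voicing assimilation): /b/ precedes the voiceless obstruent /t/, so it devoices to [p] by assimilation. /mabtigidobo/ → maptigidobo.
Rule 3 (stop-cluster i-epenthesis): /p/ and /t/ form a stop–stop cluster, so [i] is inserted between them. /maptigidobo/ → mapitigidobo.
Rule 4 (intervocalic spirantization): /p/ is a stop between vowels /a/ and /i/, so it spirantizes to the fricative [f]. /t/ is a stop between vowels /i/ and /i/, so it spirantizes to the fricative [s]. /d/ is a stop between vowels /i/ and /o/, so it spirantizes to the fricative [z]. /b/ is a stop between vowels /o/ and /o/, so it spirantizes to the fricative [v]. /mapitigidobo/ → mafisigizovo.
Rule 5 (final vowel raising): /o/ is a mid vowel in word-final position, so it raises to [u]. /mafisigizovo/ → mafisigizovu.

mafisigizovu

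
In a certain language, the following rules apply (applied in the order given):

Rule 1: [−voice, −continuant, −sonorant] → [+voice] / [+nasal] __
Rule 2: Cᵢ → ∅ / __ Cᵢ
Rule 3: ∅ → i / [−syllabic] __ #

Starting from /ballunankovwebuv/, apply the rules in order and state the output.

Rule 1 (post-nasal voicing): /k/ is a voiceless stop immediately after the nasal /n/, so it voices to [g]. /ballunankovwebuv/ → ballunangovwebuv.
Rule 2 (degemination): /ll/ is a geminate; the first /l/ deletes. /ballunangovwebuv/ → balunangovwebuv.
Rule 3 (final i-epenthesis): the form ends in the consonant /v/, so [i] is inserted word-finally. /balunangovwebuv/ → balunangovwebuvi.

balunangovwebuvi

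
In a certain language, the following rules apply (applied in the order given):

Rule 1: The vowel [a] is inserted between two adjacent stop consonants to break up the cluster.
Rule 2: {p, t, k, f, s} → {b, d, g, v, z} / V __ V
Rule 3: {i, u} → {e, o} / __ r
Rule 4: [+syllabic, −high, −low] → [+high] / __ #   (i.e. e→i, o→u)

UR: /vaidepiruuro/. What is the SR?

vaideberuoru

Rule 1 (stop-cluster a-epenthesis): no segment meets the environment; /vaidepiruuro/ is unchanged.
Rule 2 (intervocalic voicing): /p/ is a voiceless obstruent between vowels /e/ and /i/, so it voices to [b]. /vaidepiruuro/ → vaidebiruuro.
Rule 3 (pre-rhotic lowering): /i/ is a high vowel immediately before /r/, so it lowers to [e]. /u/ is a high vowel immediately before /r/, so it lowers to [o]. /vaidebiruuro/ → vaideberuoro.
Rule 4 (final vowel raising): /o/ is a mid vowel in word-final position, so it raises to [u]. /vaideberuoro/ → vaideberuoru.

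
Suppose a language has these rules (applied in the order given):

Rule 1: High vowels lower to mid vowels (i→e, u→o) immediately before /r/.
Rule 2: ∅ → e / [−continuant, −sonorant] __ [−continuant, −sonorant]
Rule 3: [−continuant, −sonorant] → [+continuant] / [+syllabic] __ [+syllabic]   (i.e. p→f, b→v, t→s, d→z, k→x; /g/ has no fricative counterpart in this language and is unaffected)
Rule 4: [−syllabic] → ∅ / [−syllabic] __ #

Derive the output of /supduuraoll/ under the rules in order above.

sufezuoraol

Rule 1 (pre-rhotic lowering): /u/ is a high vowel immediately before /r/, so it lowers to [o]. /supduuraoll/ → supduoraoll.
Rule 2 (stop-cluster e-epenthesis): /p/ and /d/ form a stop–stop cluster, so [e] is inserted between them. /supduoraoll/ → supeduoraoll.
Rule 3 (intervocalic spirantization): /p/ is a stop between vowels /u/ and /e/, so it spirantizes to the fricative [f]. /d/ is a stop between vowels /e/ and /u/, so it spirantizes to the fricative [z]. /supeduoraoll/ → sufezuoraoll.
Rule 4 (final cluster simplification): /l/ is the second consonant of a word-final cluster /ll/, so it deletes. /sufezuoraoll/ → sufezuoraol.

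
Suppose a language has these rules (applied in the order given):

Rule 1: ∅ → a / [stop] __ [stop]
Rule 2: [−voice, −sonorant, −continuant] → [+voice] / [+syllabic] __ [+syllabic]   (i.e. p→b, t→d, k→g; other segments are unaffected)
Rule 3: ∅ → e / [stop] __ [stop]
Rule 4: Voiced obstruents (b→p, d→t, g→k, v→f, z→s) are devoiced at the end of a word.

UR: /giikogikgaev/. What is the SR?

giigogigagaef

Rule 1 (stop-cluster a-epenthesis): /k/ and /g/ form a stop–stop cluster, so [a] is inserted between them. /giikogikgaev/ → giikogikagaev.
Rule 2 (intervocalic voicing): /k/ is a voiceless stop between vowels /i/ and /o/, so it voices to [g]. /k/ is a voiceless stop between vowels /i/ and /a/, so it voices to [g]. /giikogikagaev/ → giigogigagaev.
Rule 3 (stop-cluster e-epenthesis): no segment meets the environment; /giigogigagaev/ is unchanged.
Rule 4 (final devoicing): /v/ is a voiced obstruent in word-final position, so it devoices to [f]. /giigogigagaev/ → giigogigagaef.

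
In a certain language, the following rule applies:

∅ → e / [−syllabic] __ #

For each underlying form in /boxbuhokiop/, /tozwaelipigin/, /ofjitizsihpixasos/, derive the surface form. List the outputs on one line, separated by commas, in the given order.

boxbuhokiope, tozwaelipigine, ofjitizsihpixasose

/boxbuhokiop/: the form ends in the consonant /p/, so [e] is inserted word-finally. → [boxbuhokiope].
/tozwaelipigin/: the form ends in the consonant /n/, so [e] is inserted word-finally. → [tozwaelipigine].
/ofjitizsihpixasos/: the form ends in the consonant /s/, so [e] is inserted word-finally. → [ofjitizsihpixasose].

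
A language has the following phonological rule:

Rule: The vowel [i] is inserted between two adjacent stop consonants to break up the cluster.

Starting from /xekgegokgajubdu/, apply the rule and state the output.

/k/ and /g/ form a stop–stop cluster, so [i] is inserted between them.
/k/ and /g/ form a stop–stop cluster, so [i] is inserted between them.
/b/ and /d/ form a stop–stop cluster, so [i] is inserted between them.
Surface form: [xekigegokigajubidu].

xekigegokigajubidu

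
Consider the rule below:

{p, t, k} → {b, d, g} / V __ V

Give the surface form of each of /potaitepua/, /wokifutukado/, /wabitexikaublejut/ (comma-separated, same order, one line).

/potaitepua/: /t/ is a voiceless stop between vowels /o/ and /a/, so it voices to [d]. /t/ is a voiceless stop between vowels /i/ and /e/, so it voices to [d]. /p/ is a voiceless stop between vowels /e/ and /u/, so it voices to [b]. → [podaidebua].
/wokifutukado/: /k/ is a voiceless stop between vowels /o/ and /i/, so it voices to [g]. /t/ is a voiceless stop between vowels /u/ and /u/, so it voices to [d]. /k/ is a voiceless stop between vowels /u/ and /a/, so it voices to [g]. → [wogifudugado].
/wabitexikaublejut/: /t/ is a voiceless stop between vowels /i/ and /e/, so it voices to [d]. /k/ is a voiceless stop between vowels /i/ and /a/, so it voices to [g]. → [wabidexigaublejut].

podaidebua, wogifudugado, wabidexigaublejut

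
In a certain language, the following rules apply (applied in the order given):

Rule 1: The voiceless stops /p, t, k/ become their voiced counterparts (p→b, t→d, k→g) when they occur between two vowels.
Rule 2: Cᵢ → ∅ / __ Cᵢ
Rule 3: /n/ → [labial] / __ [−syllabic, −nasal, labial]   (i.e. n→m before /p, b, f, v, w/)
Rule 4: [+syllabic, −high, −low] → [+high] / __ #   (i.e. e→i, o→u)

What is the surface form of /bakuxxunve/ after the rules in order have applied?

Rule 1 (intervocalic voicing): /k/ is a voiceless stop between vowels /a/ and /u/, so it voices to [g]. /bakuxxunve/ → baguxxunve.
Rule 2 (degemination): /xx/ is a geminate; the first /x/ deletes. /baguxxunve/ → baguxunve.
Rule 3 (nasal place assimilation): /n/ precedes the labial consonant /v/, so it assimilates in place to [m]. /baguxunve/ → baguxumve.
Rule 4 (final vowel raising): /e/ is a mid vowel in word-final position, so it raises to [i]. /baguxumve/ → baguxumvi.

baguxumvi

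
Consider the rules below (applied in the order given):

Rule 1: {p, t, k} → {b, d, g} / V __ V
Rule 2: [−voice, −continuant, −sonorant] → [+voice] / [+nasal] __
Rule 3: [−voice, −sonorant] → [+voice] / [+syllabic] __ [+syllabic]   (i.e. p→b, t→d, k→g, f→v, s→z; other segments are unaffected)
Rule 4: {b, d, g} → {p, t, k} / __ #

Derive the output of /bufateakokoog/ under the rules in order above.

Rule 1 (intervocalic voicing): /t/ is a voiceless stop between vowels /a/ and /e/, so it voices to [d]. /k/ is a voiceless stop between vowels /a/ and /o/, so it voices to [g]. /k/ is a voiceless stop between vowels /o/ and /o/, so it voices to [g]. /bufateakokoog/ → bufadeagogoog.
Rule 2 (post-nasal voicing): no segment meets the environment; /bufadeagogoog/ is unchanged.
Rule 3 (intervocalic voicing): /f/ is a voiceless obstruent between vowels /u/ and /a/, so it voices to [v]. /bufadeagogoog/ → buvadeagogoog.
Rule 4 (final devoicing): /g/ is a voiced stop in word-final position, so it devoices to [k]. /buvadeagogoog/ → buvadeagogook.

buvadeagogook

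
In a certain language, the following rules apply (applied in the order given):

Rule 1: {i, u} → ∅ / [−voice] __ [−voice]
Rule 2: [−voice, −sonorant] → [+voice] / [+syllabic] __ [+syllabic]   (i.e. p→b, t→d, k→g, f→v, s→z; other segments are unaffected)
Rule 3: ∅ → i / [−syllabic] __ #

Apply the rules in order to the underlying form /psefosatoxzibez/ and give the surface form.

psevozadoxzibezi

Rule 1 (high vowel syncope): no segment meets the environment; /psefosatoxzibez/ is unchanged.
Rule 2 (intervocalic voicing): /f/ is a voiceless obstruent between vowels /e/ and /o/, so it voices to [v]. /s/ is a voiceless obstruent between vowels /o/ and /a/, so it voices to [z]. /t/ is a voiceless obstruent between vowels /a/ and /o/, so it voices to [d]. /psefosatoxzibez/ → psevozadoxzibez.
Rule 3 (final i-epenthesis): the form ends in the consonant /z/, so [i] is inserted word-finally. /psevozadoxzibez/ → psevozadoxzibezi.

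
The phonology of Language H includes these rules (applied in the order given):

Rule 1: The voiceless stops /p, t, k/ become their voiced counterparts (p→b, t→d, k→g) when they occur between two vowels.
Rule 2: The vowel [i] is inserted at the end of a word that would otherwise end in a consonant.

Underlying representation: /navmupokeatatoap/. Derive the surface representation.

Rule 1 (intervocalic voicing): /p/ is a voiceless stop between vowels /u/ and /o/, so it voices to [b]. /k/ is a voiceless stop between vowels /o/ and /e/, so it voices to [g]. /t/ is a voiceless stop between vowels /a/ and /a/, so it voices to [d]. /t/ is a voiceless stop between vowels /a/ and /o/, so it voices to [d]. /navmupokeatatoap/ → navmubogeadadoap.
Rule 2 (final i-epenthesis): the form ends in the consonant /p/, so [i] is inserted word-finally. /navmubogeadadoap/ → navmubogeadadoapi.

navmubogeadadoapi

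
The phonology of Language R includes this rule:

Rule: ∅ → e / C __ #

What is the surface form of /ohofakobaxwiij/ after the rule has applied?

ohofakobaxwiije

the form ends in the consonant /j/, so [e] is inserted word-finally.
Surface form: [ohofakobaxwiije].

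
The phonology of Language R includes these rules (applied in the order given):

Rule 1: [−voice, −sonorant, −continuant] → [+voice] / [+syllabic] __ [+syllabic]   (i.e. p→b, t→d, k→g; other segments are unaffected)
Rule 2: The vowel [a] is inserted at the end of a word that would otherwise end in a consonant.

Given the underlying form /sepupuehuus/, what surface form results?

Rule 1 (intervocalic voicing): /p/ is a voiceless stop between vowels /e/ and /u/, so it voices to [b]. /p/ is a voiceless stop between vowels /u/ and /u/, so it voices to [b]. /sepupuehuus/ → sebubuehuus.
Rule 2 (final a-epenthesis): the form ends in the consonant /s/, so [a] is inserted word-finally. /sebubuehuus/ → sebubuehuusa.

sebubuehuusa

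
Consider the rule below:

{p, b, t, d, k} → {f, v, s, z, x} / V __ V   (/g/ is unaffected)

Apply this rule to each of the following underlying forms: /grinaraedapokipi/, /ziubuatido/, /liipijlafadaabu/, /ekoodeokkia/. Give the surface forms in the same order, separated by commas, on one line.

/grinaraedapokipi/: /d/ is a stop between vowels /e/ and /a/, so it spirantizes to the fricative [z]. /p/ is a stop between vowels /a/ and /o/, so it spirantizes to the fricative [f]. /k/ is a stop between vowels /o/ and /i/, so it spirantizes to the fricative [x]. /p/ is a stop between vowels /i/ and /i/, so it spirantizes to the fricative [f]. → [grinaraezafoxifi].
/ziubuatido/: /b/ is a stop between vowels /u/ and /u/, so it spirantizes to the fricative [v]. /t/ is a stop between vowels /a/ and /i/, so it spirantizes to the fricative [s]. /d/ is a stop between vowels /i/ and /o/, so it spirantizes to the fricative [z]. → [ziuvuasizo].
/liipijlafadaabu/: /p/ is a stop between vowels /i/ and /i/, so it spirantizes to the fricative [f]. /d/ is a stop between vowels /a/ and /a/, so it spirantizes to the fricative [z]. /b/ is a stop between vowels /a/ and /u/, so it spirantizes to the fricative [v]. → [liifijlafazaavu].
/ekoodeokkia/: /k/ is a stop between vowels /e/ and /o/, so it spirantizes to the fricative [x]. /d/ is a stop between vowels /o/ and /e/, so it spirantizes to the fricative [z]. → [exoozeokkia].

grinaraezafoxifi, ziuvuasizo, liifijlafazaavu, exoozeokkia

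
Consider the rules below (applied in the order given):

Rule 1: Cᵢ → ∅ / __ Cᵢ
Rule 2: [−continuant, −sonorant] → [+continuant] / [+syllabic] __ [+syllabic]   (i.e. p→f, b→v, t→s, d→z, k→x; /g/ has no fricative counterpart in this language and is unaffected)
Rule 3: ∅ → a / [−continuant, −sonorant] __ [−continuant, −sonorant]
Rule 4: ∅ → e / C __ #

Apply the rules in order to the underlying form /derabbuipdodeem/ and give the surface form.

deravuipadozeeme

Rule 1 (degemination): /bb/ is a geminate; the first /b/ deletes. /derabbuipdodeem/ → derabuipdodeem.
Rule 2 (intervocalic spirantization): /b/ is a stop between vowels /a/ and /u/, so it spirantizes to the fricative [v]. /d/ is a stop between vowels /o/ and /e/, so it spirantizes to the fricative [z]. /derabuipdodeem/ → deravuipdozeem.
Rule 3 (stop-cluster a-epenthesis): /p/ and /d/ form a stop–stop cluster, so [a] is inserted between them. /deravuipdozeem/ → deravuipadozeem.
Rule 4 (final e-epenthesis): the form ends in the consonant /m/, so [e] is inserted word-finally. /deravuipadozeem/ → deravuipadozeeme.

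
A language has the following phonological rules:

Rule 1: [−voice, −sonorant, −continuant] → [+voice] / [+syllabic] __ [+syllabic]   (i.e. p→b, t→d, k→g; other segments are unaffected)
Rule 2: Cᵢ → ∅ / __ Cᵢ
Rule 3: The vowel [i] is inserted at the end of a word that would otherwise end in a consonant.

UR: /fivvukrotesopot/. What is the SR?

Rule 1 (intervocalic voicing): /t/ is a voiceless stop between vowels /o/ and /e/, so it voices to [d]. /p/ is a voiceless stop between vowels /o/ and /o/, so it voices to [b]. /fivvukrotesopot/ → fivvukrodesobot.
Rule 2 (degemination): /vv/ is a geminate; the first /v/ deletes. /fivvukrodesobot/ → fivukrodesobot.
Rule 3 (final i-epenthesis): the form ends in the consonant /t/, so [i] is inserted word-finally. /fivukrodesobot/ → fivukrodesoboti.

fivukrodesoboti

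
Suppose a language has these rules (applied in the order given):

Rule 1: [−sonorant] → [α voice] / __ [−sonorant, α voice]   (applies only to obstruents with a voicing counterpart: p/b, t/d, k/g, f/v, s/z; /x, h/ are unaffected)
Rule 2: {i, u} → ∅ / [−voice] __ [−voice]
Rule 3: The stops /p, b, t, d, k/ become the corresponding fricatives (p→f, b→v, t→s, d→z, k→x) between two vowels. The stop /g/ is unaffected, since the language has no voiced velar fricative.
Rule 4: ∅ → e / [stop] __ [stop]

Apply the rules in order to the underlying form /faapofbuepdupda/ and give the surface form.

Rule 1 (regressive voicing assimilation): /f/ precedes the voiced obstruent /b/, so it voices to [v] by assimilation. /p/ precedes the voiced obstruent /d/, so it voices to [b] by assimilation. /p/ precedes the voiced obstruent /d/, so it voices to [b] by assimilation. /faapofbuepdupda/ → faapovbuebdubda.
Rule 2 (high vowel syncope): no segment meets the environment; /faapovbuebdubda/ is unchanged.
Rule 3 (intervocalic spirantization): /p/ is a stop between vowels /a/ and /o/, so it spirantizes to the fricative [f]. /faapovbuebdubda/ → faafovbuebdubda.
Rule 4 (stop-cluster e-epenthesis): /b/ and /d/ form a stop–stop cluster, so [e] is inserted between them. /b/ and /d/ form a stop–stop cluster, so [e] is inserted between them. /faafovbuebdubda/ → faafovbuebedubeda.

faafovbuebedubeda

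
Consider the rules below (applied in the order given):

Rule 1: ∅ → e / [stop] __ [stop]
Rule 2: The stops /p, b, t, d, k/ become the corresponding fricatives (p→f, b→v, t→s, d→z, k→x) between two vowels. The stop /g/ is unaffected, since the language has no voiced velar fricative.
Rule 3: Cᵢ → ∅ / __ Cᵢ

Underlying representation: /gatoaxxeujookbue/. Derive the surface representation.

Rule 1 (stop-cluster e-epenthesis): /k/ and /b/ form a stop–stop cluster, so [e] is inserted between them. /gatoaxxeujookbue/ → gatoaxxeujookebue.
Rule 2 (intervocalic spirantization): /t/ is a stop between vowels /a/ and /o/, so it spirantizes to the fricative [s]. /k/ is a stop between vowels /o/ and /e/, so it spirantizes to the fricative [x]. /b/ is a stop between vowels /e/ and /u/, so it spirantizes to the fricative [v]. /gatoaxxeujookebue/ → gasoaxxeujooxevue.
Rule 3 (degemination): /xx/ is a geminate; the first /x/ deletes. /gasoaxxeujooxevue/ → gasoaxeujooxevue.

gasoaxeujooxevue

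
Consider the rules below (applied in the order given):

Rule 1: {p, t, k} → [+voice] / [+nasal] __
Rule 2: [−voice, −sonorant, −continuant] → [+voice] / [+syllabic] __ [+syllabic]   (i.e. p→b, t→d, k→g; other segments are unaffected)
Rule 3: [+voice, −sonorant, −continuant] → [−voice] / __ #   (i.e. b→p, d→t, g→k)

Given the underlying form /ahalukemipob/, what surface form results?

ahalugemibop

Rule 1 (post-nasal voicing): no segment meets the environment; /ahalukemipob/ is unchanged.
Rule 2 (intervocalic voicing): /k/ is a voiceless stop between vowels /u/ and /e/, so it voices to [g]. /p/ is a voiceless stop between vowels /i/ and /o/, so it voices to [b]. /ahalukemipob/ → ahalugemibob.
Rule 3 (final devoicing): /b/ is a voiced stop in word-final position, so it devoices to [p]. /ahalugemibob/ → ahalugemibop.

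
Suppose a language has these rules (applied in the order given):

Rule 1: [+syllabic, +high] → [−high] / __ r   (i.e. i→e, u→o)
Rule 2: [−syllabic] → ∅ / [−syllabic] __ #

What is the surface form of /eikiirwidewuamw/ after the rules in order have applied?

eikierwidewuam

Rule 1 (pre-rhotic lowering): /i/ is a high vowel immediately before /r/, so it lowers to [e]. /eikiirwidewuamw/ → eikierwidewuamw.
Rule 2 (final cluster simplification): /w/ is the second consonant of a word-final cluster /mw/, so it deletes. /eikierwidewuamw/ → eikierwidewuam.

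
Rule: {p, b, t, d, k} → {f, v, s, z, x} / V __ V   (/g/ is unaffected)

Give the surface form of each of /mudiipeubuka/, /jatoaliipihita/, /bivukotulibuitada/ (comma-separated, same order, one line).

/mudiipeubuka/: /d/ is a stop between vowels /u/ and /i/, so it spirantizes to the fricative [z]. /p/ is a stop between vowels /i/ and /e/, so it spirantizes to the fricative [f]. /b/ is a stop between vowels /u/ and /u/, so it spirantizes to the fricative [v]. /k/ is a stop between vowels /u/ and /a/, so it spirantizes to the fricative [x]. → [muziifeuvuxa].
/jatoaliipihita/: /t/ is a stop between vowels /a/ and /o/, so it spirantizes to the fricative [s]. /p/ is a stop between vowels /i/ and /i/, so it spirantizes to the fricative [f]. /t/ is a stop between vowels /i/ and /a/, so it spirantizes to the fricative [s]. → [jasoaliifihisa].
/bivukotulibuitada/: /k/ is a stop between vowels /u/ and /o/, so it spirantizes to the fricative [x]. /t/ is a stop between vowels /o/ and /u/, so it spirantizes to the fricative [s]. /b/ is a stop between vowels /i/ and /u/, so it spirantizes to the fricative [v]. /t/ is a stop between vowels /i/ and /a/, so it spirantizes to the fricative [s]. /d/ is a stop between vowels /a/ and /a/, so it spirantizes to the fricative [z]. → [bivuxosulivuisaza].

muziifeuvuxa, jasoaliifihisa, bivuxosulivuisaza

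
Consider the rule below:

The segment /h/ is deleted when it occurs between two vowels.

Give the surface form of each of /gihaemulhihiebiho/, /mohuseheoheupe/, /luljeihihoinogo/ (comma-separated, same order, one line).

/gihaemulhihiebiho/: /h/ occurs between vowels /i/ and /a/, so it deletes. /h/ occurs between vowels /i/ and /i/, so it deletes. /h/ occurs between vowels /i/ and /o/, so it deletes. → [giaemulhiiebio].
/mohuseheoheupe/: /h/ occurs between vowels /o/ and /u/, so it deletes. /h/ occurs between vowels /e/ and /e/, so it deletes. /h/ occurs between vowels /o/ and /e/, so it deletes. → [mouseeoeupe].
/luljeihihoinogo/: /h/ occurs between vowels /i/ and /i/, so it deletes. /h/ occurs between vowels /i/ and /o/, so it deletes. → [luljeiioinogo].

giaemulhiiebio, mouseeoeupe, luljeiioinogo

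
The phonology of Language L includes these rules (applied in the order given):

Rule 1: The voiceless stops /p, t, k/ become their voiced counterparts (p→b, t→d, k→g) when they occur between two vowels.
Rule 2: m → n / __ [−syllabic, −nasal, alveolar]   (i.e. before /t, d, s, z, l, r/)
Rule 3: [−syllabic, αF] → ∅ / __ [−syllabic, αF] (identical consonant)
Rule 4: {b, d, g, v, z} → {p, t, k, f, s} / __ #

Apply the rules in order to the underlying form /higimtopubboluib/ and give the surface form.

Rule 1 (intervocalic voicing): /p/ is a voiceless stop between vowels /o/ and /u/, so it voices to [b]. /higimtopubboluib/ → higimtobubboluib.
Rule 2 (nasal place assimilation): /m/ precedes the alveolar consonant /t/, so it assimilates in place to [n]. /higimtobubboluib/ → higintobubboluib.
Rule 3 (degemination): /bb/ is a geminate; the first /b/ deletes. /higintobubboluib/ → higintobuboluib.
Rule 4 (final devoicing): /b/ is a voiced obstruent in word-final position, so it devoices to [p]. /higintobuboluib/ → higintobuboluip.

higintobuboluip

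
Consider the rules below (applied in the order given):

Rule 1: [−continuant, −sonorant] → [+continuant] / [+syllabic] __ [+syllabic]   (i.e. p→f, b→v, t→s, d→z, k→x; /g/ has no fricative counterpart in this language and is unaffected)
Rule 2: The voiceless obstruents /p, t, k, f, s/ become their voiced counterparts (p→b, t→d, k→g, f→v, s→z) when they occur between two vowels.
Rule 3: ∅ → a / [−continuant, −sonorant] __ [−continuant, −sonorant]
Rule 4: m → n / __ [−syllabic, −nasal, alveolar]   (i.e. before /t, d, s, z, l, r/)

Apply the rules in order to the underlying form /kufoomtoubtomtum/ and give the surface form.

kuvoontoubatontum

Rule 1 (intervocalic spirantization): no segment meets the environment; /kufoomtoubtomtum/ is unchanged.
Rule 2 (intervocalic voicing): /f/ is a voiceless obstruent between vowels /u/ and /o/, so it voices to [v]. /kufoomtoubtomtum/ → kuvoomtoubtomtum.
Rule 3 (stop-cluster a-epenthesis): /b/ and /t/ form a stop–stop cluster, so [a] is inserted between them. /kuvoomtoubtomtum/ → kuvoomtoubatomtum.
Rule 4 (nasal place assimilation): /m/ precedes the alveolar consonant /t/, so it assimilates in place to [n]. /m/ precedes the alveolar consonant /t/, so it assimilates in place to [n]. /kuvoomtoubatomtum/ → kuvoontoubatontum.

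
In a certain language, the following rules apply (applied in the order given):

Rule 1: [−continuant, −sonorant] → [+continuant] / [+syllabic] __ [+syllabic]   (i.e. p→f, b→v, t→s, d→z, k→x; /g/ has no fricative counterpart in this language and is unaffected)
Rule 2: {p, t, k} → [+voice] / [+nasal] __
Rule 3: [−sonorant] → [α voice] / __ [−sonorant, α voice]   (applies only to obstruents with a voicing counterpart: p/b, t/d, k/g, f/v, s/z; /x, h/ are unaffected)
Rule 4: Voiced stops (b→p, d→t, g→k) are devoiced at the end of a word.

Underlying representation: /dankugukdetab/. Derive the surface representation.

dangugugdesap

Rule 1 (intervocalic spirantization): /t/ is a stop between vowels /e/ and /a/, so it spirantizes to the fricative [s]. /dankugukdetab/ → dankugukdesab.
Rule 2 (post-nasal voicing): /k/ is a voiceless stop immediately after the nasal /n/, so it voices to [g]. /dankugukdesab/ → dangugukdesab.
Rule 3 (regressive voicing assimilation): /k/ precedes the voiced obstruent /d/, so it voices to [g] by assimilation. /dangugukdesab/ → dangugugdesab.
Rule 4 (final devoicing): /b/ is a voiced stop in word-final position, so it devoices to [p]. /dangugugdesab/ → dangugugdesap.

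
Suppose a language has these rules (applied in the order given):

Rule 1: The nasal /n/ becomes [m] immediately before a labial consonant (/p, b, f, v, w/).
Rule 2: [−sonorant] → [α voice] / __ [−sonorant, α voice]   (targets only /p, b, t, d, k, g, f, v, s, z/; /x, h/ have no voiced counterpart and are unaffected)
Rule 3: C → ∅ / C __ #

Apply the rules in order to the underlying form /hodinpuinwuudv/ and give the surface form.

hodimpuimwuud

Rule 1 (nasal place assimilation): /n/ precedes the labial consonant /p/, so it assimilates in place to [m]. /n/ precedes the labial consonant /w/, so it assimilates in place to [m]. /hodinpuinwuudv/ → hodimpuimwuudv.
Rule 2 (regressive voicing assimilation): no segment meets the environment; /hodimpuimwuudv/ is unchanged.
Rule 3 (final cluster simplification): /v/ is the second consonant of a word-final cluster /dv/, so it deletes. /hodimpuimwuudv/ → hodimpuimwuud.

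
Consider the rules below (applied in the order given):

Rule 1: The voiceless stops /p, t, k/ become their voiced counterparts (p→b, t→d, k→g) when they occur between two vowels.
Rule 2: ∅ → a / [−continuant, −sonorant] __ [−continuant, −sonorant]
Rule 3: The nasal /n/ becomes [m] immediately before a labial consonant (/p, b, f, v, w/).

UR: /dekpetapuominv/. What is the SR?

dekapedabuomimv

Rule 1 (intervocalic voicing): /t/ is a voiceless stop between vowels /e/ and /a/, so it voices to [d]. /p/ is a voiceless stop between vowels /a/ and /u/, so it voices to [b]. /dekpetapuominv/ → dekpedabuominv.
Rule 2 (stop-cluster a-epenthesis): /k/ and /p/ form a stop–stop cluster, so [a] is inserted between them. /dekpedabuominv/ → dekapedabuominv.
Rule 3 (nasal place assimilation): /n/ precedes the labial consonant /v/, so it assimilates in place to [m]. /dekapedabuominv/ → dekapedabuomimv.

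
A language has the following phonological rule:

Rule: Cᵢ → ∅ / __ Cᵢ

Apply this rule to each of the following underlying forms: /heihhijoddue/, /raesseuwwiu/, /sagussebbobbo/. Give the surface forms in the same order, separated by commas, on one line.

/heihhijoddue/: /hh/ is a geminate; the first /h/ deletes. /dd/ is a geminate; the first /d/ deletes. → [heihijodue].
/raesseuwwiu/: /ss/ is a geminate; the first /s/ deletes. /ww/ is a geminate; the first /w/ deletes. → [raeseuwiu].
/sagussebbobbo/: /ss/ is a geminate; the first /s/ deletes. /bb/ is a geminate; the first /b/ deletes. /bb/ is a geminate; the first /b/ deletes. → [sagusebobo].

heihijodue, raeseuwiu, sagusebobo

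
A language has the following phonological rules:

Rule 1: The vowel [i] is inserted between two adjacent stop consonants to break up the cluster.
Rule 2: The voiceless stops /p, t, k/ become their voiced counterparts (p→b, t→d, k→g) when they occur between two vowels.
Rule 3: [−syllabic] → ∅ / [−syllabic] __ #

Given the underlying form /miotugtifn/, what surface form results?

miodugidif

Rule 1 (stop-cluster i-epenthesis): /g/ and /t/ form a stop–stop cluster, so [i] is inserted between them. /miotugtifn/ → miotugitifn.
Rule 2 (intervocalic voicing): /t/ is a voiceless stop between vowels /o/ and /u/, so it voices to [d]. /t/ is a voiceless stop between vowels /i/ and /i/, so it voices to [d]. /miotugitifn/ → miodugidifn.
Rule 3 (final cluster simplification): /n/ is the second consonant of a word-final cluster /fn/, so it deletes. /miodugidifn/ → miodugidif.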